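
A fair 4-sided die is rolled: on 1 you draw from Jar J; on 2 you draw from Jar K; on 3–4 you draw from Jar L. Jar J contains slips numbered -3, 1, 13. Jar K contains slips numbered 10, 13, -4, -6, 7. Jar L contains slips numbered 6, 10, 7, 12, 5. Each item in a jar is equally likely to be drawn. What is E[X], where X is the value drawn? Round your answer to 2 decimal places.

5.92

E[X | Jar J] = (-3 + 1 + 13)/3 = 11/3
E[X | Jar K] = (10 + 13 − 4 − 6 + 7)/5 = 4
E[X | Jar L] = (6 + 10 + 7 + 12 + 5)/5 = 8
E[X] = (1/4)·11/3 + (1/4)·4 + (1/2)·8 = 71/12 ≈ 5.92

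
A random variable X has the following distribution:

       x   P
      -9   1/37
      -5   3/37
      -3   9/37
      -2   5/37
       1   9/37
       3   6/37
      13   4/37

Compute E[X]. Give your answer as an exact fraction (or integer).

18/37

E[X] = (1/37)·(-9) + (3/37)·(-5) + (9/37)·(-3) + (5/37)·(-2) + (9/37)·1 + (6/37)·3 + (4/37)·13
     = 18/37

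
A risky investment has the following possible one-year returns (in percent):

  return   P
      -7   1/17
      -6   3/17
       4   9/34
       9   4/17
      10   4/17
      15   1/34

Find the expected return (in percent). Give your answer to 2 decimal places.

E[X] = (1/17)·(-7) + (3/17)·(-6) + (9/34)·4 + (4/17)·9 + (4/17)·10 + (1/34)·15
     = 9/2 ≈ 4.50

4.50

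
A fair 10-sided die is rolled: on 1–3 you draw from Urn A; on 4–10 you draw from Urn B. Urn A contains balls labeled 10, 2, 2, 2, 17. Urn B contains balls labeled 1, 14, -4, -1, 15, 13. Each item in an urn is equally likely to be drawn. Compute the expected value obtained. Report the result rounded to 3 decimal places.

6.413

E[X | Urn A] = (10 + 2 + 2 + 2 + 17)/5 = 33/5
E[X | Urn B] = (1 + 14 − 4 − 1 + 15 + 13)/6 = 19/3
E[X] = (3/10)·33/5 + (7/10)·19/3 = 481/75 ≈ 6.413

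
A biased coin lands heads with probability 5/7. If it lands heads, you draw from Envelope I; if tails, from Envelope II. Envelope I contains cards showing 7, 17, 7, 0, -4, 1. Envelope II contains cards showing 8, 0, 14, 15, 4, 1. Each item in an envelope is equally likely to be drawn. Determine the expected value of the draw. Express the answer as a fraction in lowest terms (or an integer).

16/3

E[X | Envelope I] = (7 + 17 + 7 + 0 − 4 + 1)/6 = 14/3
E[X | Envelope II] = (8 + 0 + 14 + 15 + 4 + 1)/6 = 7
E[X] = (5/7)·14/3 + (2/7)·7 = 16/3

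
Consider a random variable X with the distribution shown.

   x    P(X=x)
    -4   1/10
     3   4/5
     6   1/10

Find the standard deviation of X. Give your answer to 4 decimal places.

E[X] = 13/5, E[X²] = 62/5
Var(X) = E[X²] − (E[X])² = 62/5 − 169/25 = 141/25
SD(X) = √(141/25) ≈ 2.3749

2.3749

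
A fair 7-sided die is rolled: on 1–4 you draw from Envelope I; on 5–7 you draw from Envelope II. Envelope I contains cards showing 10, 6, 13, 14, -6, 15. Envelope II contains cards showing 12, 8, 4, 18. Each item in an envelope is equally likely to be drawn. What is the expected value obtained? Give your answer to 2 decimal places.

E[X | Envelope I] = (10 + 6 + 13 + 14 − 6 + 15)/6 = 26/3
E[X | Envelope II] = (12 + 8 + 4 + 18)/4 = 21/2
E[X] = (4/7)·26/3 + (3/7)·21/2 = 397/42 ≈ 9.45

9.45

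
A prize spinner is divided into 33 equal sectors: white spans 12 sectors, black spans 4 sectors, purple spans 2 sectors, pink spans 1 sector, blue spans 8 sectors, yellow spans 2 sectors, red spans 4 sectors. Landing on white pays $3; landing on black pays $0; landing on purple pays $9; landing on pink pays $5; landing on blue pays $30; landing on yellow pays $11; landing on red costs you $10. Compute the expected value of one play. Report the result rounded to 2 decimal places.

$8.52

E[payout] = (12/33)·3 + (4/33)·0 + (2/33)·9 + (1/33)·5 + (8/33)·30 + (2/33)·11 + (4/33)·(-10) = 281/33
≈ $8.52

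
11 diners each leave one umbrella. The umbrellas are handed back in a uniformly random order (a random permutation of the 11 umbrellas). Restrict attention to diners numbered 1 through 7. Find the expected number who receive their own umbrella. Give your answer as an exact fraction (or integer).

7/11

Let Xᵢ = 1 if person i gets their own umbrella. For each i, P(Xᵢ=1) = 1/11.
By linearity of expectation, E[X₁+…+X_7] = 7·(1/11) = 7/11.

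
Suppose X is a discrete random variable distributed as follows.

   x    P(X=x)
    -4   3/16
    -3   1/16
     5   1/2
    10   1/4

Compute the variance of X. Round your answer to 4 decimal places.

24.5586

E[X] = (3/16)·(-4) + (1/16)·(-3) + (1/2)·5 + (1/4)·10 = 65/16
E[X²] = (3/16)·16 + (1/16)·9 + (1/2)·25 + (1/4)·100 = 657/16
Var(X) = 657/16 − (65/16)² = 6287/256 ≈ 24.5586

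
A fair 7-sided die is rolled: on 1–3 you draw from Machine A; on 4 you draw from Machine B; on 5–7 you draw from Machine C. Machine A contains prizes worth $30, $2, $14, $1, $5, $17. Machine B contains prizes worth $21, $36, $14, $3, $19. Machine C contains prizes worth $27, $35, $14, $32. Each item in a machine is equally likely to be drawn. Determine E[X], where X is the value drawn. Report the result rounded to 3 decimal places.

$19.157

E[X | Machine A] = (30 + 2 + 14 + 1 + 5 + 17)/6 = 23/2
E[X | Machine B] = (21 + 36 + 14 + 3 + 19)/5 = 93/5
E[X | Machine C] = (27 + 35 + 14 + 32)/4 = 27
E[X] = (3/7)·23/2 + (1/7)·93/5 + (3/7)·27 = 1341/70 ≈ 19.157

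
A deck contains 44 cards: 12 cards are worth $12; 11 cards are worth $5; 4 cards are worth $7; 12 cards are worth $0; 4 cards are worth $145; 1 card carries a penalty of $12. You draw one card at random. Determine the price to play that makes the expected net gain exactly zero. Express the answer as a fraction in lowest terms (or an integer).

795/44 dollars

E[payout] = (12/44)·12 + (11/44)·5 + (4/44)·7 + (12/44)·0 + (4/44)·145 + (1/44)·(-12) = 795/44
Fair fee = E[payout] = 795/44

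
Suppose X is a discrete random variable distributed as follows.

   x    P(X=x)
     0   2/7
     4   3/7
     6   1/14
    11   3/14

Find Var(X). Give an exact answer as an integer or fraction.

E[X] = (2/7)·0 + (3/7)·4 + (1/14)·6 + (3/14)·11 = 9/2
E[X²] = (2/7)·0 + (3/7)·16 + (1/14)·36 + (3/14)·121 = 495/14
Var(X) = 495/14 − (9/2)² = 423/28

423/28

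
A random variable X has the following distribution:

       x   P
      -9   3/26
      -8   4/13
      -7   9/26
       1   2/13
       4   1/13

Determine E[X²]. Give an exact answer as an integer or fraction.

616/13

E[X²] = (3/26)·81 + (4/13)·64 + (9/26)·49 + (2/13)·1 + (1/13)·16
     = 616/13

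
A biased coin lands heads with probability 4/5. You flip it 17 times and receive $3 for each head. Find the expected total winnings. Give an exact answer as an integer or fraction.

E[#heads] = 17·4/5 = 68/5 (linearity over flips).
E[winnings] = 3·68/5 = 204/5.

204/5 dollars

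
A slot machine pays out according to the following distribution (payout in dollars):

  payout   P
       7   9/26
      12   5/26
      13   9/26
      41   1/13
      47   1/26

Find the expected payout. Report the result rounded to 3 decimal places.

E[X] = (9/26)·7 + (5/26)·12 + (9/26)·13 + (1/13)·41 + (1/26)·47
     = 369/26 ≈ 14.192

$14.192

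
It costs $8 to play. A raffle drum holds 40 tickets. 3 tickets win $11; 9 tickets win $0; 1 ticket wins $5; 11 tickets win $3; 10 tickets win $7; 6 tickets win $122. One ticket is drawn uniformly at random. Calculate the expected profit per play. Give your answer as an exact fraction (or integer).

E[payout] = (3/40)·11 + (9/40)·0 + (1/40)·5 + (11/40)·3 + (10/40)·7 + (6/40)·122 = 873/40
Expected profit = 873/40 − 8 = 553/40

553/40 dollars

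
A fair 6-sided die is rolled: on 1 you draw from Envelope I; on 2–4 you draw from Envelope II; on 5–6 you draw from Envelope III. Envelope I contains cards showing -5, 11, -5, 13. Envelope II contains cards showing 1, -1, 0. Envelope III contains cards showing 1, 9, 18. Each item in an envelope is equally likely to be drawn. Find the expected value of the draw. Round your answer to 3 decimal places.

3.694

E[X | Envelope I] = (-5 + 11 − 5 + 13)/4 = 7/2
E[X | Envelope II] = (1 − 1 + 0)/3 = 0
E[X | Envelope III] = (1 + 9 + 18)/3 = 28/3
E[X] = (1/6)·7/2 + (1/2)·0 + (1/3)·28/3 = 133/36 ≈ 3.694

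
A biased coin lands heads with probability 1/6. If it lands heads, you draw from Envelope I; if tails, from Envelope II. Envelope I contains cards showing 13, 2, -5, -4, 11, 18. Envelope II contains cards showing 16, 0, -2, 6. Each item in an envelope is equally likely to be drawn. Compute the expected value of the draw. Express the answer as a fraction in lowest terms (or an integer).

E[X | Envelope I] = (13 + 2 − 5 − 4 + 11 + 18)/6 = 35/6
E[X | Envelope II] = (16 + 0 − 2 + 6)/4 = 5
E[X] = (1/6)·35/6 + (5/6)·5 = 185/36

185/36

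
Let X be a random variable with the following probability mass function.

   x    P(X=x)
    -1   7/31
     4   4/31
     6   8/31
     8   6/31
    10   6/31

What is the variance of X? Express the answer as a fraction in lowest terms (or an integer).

E[X] = (7/31)·(-1) + (4/31)·4 + (8/31)·6 + (6/31)·8 + (6/31)·10 = 165/31
E[X²] = (7/31)·1 + (4/31)·16 + (8/31)·36 + (6/31)·64 + (6/31)·100 = 1343/31
Var(X) = 1343/31 − (165/31)² = 14408/961

14408/961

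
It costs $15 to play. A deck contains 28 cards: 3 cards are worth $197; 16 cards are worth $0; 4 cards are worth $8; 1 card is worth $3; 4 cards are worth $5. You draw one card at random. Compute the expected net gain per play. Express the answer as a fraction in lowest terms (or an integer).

E[payout] = (3/28)·197 + (16/28)·0 + (4/28)·8 + (1/28)·3 + (4/28)·5 = 323/14
Expected profit = 323/14 − 15 = 113/14

113/14 dollars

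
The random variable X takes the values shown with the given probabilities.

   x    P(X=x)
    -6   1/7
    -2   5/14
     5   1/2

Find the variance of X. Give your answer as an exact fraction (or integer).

E[X] = (1/7)·(-6) + (5/14)·(-2) + (1/2)·5 = 13/14
E[X²] = (1/7)·36 + (5/14)·4 + (1/2)·25 = 267/14
Var(X) = 267/14 − (13/14)² = 3569/196

3569/196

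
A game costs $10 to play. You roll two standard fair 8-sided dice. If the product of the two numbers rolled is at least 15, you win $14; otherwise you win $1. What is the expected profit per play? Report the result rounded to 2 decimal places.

E[payout] = (29/64)·1 + (35/64)·14 = 519/64
Expected profit = 519/64 − 10 = -121/64 ≈ -$1.89

-$1.89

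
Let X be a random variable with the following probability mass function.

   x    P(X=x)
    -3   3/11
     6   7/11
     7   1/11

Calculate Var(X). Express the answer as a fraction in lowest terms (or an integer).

E[X] = (3/11)·(-3) + (7/11)·6 + (1/11)·7 = 40/11
E[X²] = (3/11)·9 + (7/11)·36 + (1/11)·49 = 328/11
Var(X) = 328/11 − (40/11)² = 2008/121

2008/121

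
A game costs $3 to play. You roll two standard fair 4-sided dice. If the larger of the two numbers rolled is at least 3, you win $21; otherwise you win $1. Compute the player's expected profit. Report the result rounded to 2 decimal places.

$13.00

E[payout] = (1/4)·1 + (3/4)·21 = 16
Expected profit = 16 − 3 = 13 ≈ $13.00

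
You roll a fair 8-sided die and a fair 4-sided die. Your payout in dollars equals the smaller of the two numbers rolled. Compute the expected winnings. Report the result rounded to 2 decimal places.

$2.19

Distribution of the smaller of the two numbers rolled: 1 w.p. 11/32, 2 w.p. 9/32, 3 w.p. 7/32, 4 w.p. 5/32
E[payout] = (11/32)·1 + (9/32)·2 + (7/32)·3 + (5/32)·4 = 35/16
≈ $2.19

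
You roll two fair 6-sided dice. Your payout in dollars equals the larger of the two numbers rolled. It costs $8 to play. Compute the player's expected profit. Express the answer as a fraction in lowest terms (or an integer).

-127/36 dollars

Distribution of the larger of the two numbers rolled: 1 w.p. 1/36, 2 w.p. 1/12, 3 w.p. 5/36, 4 w.p. 7/36, 5 w.p. 1/4, 6 w.p. 11/36
E[payout] = (1/36)·1 + (1/12)·2 + (5/36)·3 + (7/36)·4 + (1/4)·5 + (11/36)·6 = 161/36
Expected profit = 161/36 − 8 = -127/36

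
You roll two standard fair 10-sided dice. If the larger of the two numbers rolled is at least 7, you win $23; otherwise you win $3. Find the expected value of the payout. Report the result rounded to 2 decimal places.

E[payout] = (9/25)·3 + (16/25)·23 = 79/5
≈ $15.80

$15.80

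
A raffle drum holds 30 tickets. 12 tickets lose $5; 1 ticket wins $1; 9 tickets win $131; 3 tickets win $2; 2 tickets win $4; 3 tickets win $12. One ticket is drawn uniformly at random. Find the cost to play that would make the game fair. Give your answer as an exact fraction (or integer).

$39

E[payout] = (12/30)·(-5) + (1/30)·1 + (9/30)·131 + (3/30)·2 + (2/30)·4 + (3/30)·12 = 39
Fair fee = E[payout] = 39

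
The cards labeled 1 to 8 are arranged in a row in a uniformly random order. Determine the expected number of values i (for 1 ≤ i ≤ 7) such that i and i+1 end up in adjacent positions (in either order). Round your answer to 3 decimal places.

1.750

For each i ∈ {1,…,7}, let Xᵢ = 1 if i and i+1 are adjacent. P(Xᵢ=1) = 2·(8−1)!/8! = 2/8.
By linearity, E[ΣXᵢ] = (7)·(2/8) = 7/4.
≈ 1.750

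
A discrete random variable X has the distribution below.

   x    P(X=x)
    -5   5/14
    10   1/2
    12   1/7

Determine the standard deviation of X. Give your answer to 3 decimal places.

7.430

E[X] = 69/14, E[X²] = 159/2
Var(X) = E[X²] − (E[X])² = 159/2 − 4761/196 = 10821/196
SD(X) = √(10821/196) ≈ 7.430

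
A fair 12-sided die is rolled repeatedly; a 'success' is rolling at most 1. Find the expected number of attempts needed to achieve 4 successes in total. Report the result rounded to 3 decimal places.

48.000

By linearity (sum of 4 independent geometric waits), E[trials] = 4/p = 4/(1/12) = 48.
≈ 48.000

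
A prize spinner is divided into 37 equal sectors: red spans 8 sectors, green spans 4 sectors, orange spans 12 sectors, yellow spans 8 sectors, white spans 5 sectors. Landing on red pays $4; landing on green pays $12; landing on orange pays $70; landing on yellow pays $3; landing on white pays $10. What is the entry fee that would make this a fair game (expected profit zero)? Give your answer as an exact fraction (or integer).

E[payout] = (8/37)·4 + (4/37)·12 + (12/37)·70 + (8/37)·3 + (5/37)·10 = 994/37
Fair fee = E[payout] = 994/37

994/37 dollars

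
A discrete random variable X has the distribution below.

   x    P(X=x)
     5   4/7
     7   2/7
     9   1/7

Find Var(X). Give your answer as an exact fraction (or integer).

E[X] = (4/7)·5 + (2/7)·7 + (1/7)·9 = 43/7
E[X²] = (4/7)·25 + (2/7)·49 + (1/7)·81 = 279/7
Var(X) = 279/7 − (43/7)² = 104/49

104/49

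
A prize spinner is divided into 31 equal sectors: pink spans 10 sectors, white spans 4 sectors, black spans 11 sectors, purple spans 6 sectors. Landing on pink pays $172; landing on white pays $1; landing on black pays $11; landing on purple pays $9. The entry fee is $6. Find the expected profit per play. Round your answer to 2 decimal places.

E[payout] = (10/31)·172 + (4/31)·1 + (11/31)·11 + (6/31)·9 = 1899/31
Expected profit = 1899/31 − 6 = 1713/31 ≈ $55.26

$55.26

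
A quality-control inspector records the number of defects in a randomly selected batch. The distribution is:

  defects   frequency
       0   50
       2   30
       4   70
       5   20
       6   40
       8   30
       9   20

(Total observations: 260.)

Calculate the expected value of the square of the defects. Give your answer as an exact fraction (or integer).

Total = 260, so P(defects=0) = 50/260, etc.
E[X²] = (5/26)·0 + (3/26)·4 + (7/26)·16 + (1/13)·25 + (2/13)·36 + (3/26)·64 + (1/13)·81
     = 336/13

336/13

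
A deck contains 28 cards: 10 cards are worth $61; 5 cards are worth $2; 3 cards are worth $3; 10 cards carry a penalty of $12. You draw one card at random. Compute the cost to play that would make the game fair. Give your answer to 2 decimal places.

$18.18

E[payout] = (10/28)·61 + (5/28)·2 + (3/28)·3 + (10/28)·(-12) = 509/28
Fair fee = E[payout] = 509/28 ≈ $18.18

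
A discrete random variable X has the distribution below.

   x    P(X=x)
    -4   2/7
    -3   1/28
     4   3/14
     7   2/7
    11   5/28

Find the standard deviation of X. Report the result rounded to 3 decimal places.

E[X] = 25/7, E[X²] = 615/14
Var(X) = E[X²] − (E[X])² = 615/14 − 625/49 = 3055/98
SD(X) = √(3055/98) ≈ 5.583

5.583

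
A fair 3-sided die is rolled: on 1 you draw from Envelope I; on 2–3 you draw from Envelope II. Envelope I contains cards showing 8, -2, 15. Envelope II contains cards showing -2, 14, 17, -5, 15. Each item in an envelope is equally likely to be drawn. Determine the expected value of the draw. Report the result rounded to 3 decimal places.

E[X | Envelope I] = (8 − 2 + 15)/3 = 7
E[X | Envelope II] = (-2 + 14 + 17 − 5 + 15)/5 = 39/5
E[X] = (1/3)·7 + (2/3)·39/5 = 113/15 ≈ 7.533

7.533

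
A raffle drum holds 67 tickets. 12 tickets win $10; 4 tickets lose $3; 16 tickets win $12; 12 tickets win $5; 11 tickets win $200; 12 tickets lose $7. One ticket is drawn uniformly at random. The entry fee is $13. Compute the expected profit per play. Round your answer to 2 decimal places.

E[payout] = (12/67)·10 + (4/67)·(-3) + (16/67)·12 + (12/67)·5 + (11/67)·200 + (12/67)·(-7) = 2476/67
Expected profit = 2476/67 − 13 = 1605/67 ≈ $23.96

$23.96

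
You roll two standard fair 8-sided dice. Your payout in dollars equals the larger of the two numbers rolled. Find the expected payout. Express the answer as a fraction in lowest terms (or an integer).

93/16 dollars

Distribution of the larger of the two numbers rolled: 1 w.p. 1/64, 2 w.p. 3/64, 3 w.p. 5/64, 4 w.p. 7/64, 5 w.p. 9/64, 6 w.p. 11/64, …
E[payout] = (1/64)·1 + (3/64)·2 + (5/64)·3 + (7/64)·4 + (9/64)·5 + (11/64)·6 + (13/64)·7 + (15/64)·8 = 93/16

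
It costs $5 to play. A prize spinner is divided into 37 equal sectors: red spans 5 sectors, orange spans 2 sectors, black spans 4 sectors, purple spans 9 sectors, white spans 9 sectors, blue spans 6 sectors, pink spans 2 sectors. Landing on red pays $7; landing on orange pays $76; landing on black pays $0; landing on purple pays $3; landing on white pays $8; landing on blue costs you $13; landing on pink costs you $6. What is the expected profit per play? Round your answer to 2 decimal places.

E[payout] = (5/37)·7 + (2/37)·76 + (4/37)·0 + (9/37)·3 + (9/37)·8 + (6/37)·(-13) + (2/37)·(-6) = 196/37
Expected profit = 196/37 − 5 = 11/37 ≈ $0.30

$0.30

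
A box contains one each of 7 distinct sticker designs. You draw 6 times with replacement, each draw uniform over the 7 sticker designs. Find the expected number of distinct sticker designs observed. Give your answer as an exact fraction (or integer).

Let Xⱼ=1 if type j appears at least once. P(Xⱼ=1) = 1 − ((7−1)/7)^6 = 70993/117649.
E[#distinct] = 7·70993/117649 = 70993/16807.

70993/16807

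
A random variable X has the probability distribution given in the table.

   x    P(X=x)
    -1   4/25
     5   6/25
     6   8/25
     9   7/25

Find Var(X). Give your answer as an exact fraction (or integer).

E[X] = (4/25)·(-1) + (6/25)·5 + (8/25)·6 + (7/25)·9 = 137/25
E[X²] = (4/25)·1 + (6/25)·25 + (8/25)·36 + (7/25)·81 = 1009/25
Var(X) = 1009/25 − (137/25)² = 6456/625

6456/625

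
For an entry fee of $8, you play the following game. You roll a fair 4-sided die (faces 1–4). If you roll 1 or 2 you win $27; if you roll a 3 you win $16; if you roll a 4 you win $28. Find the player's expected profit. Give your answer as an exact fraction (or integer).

33/2 dollars

E[payout] = (1/4)·16 + (1/2)·27 + (1/4)·28 = 49/2
Expected profit = 49/2 − 8 = 33/2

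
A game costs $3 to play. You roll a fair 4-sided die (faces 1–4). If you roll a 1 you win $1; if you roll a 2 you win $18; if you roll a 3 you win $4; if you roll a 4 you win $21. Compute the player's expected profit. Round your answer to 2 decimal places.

E[payout] = (1/4)·1 + (1/4)·4 + (1/4)·18 + (1/4)·21 = 11
Expected profit = 11 − 3 = 8 ≈ $8.00

$8.00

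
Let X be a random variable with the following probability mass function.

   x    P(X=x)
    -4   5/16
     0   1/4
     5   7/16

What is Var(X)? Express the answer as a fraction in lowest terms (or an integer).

3855/256

E[X] = (5/16)·(-4) + (1/4)·0 + (7/16)·5 = 15/16
E[X²] = (5/16)·16 + (1/4)·0 + (7/16)·25 = 255/16
Var(X) = 255/16 − (15/16)² = 3855/256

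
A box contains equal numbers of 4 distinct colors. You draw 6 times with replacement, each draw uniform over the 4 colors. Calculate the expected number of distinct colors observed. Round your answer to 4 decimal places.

Let Xⱼ=1 if type j appears at least once. P(Xⱼ=1) = 1 − ((4−1)/4)^6 = 3367/4096.
E[#distinct] = 4·3367/4096 = 3367/1024.
≈ 3.2881

3.2881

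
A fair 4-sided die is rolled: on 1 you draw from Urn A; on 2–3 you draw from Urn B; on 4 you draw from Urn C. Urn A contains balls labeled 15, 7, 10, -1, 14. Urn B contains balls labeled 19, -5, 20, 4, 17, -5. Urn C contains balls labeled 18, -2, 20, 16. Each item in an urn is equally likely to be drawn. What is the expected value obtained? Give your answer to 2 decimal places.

E[X | Urn A] = (15 + 7 + 10 − 1 + 14)/5 = 9
E[X | Urn B] = (19 − 5 + 20 + 4 + 17 − 5)/6 = 25/3
E[X | Urn C] = (18 − 2 + 20 + 16)/4 = 13
E[X] = (1/4)·9 + (1/2)·25/3 + (1/4)·13 = 29/3 ≈ 9.67

9.67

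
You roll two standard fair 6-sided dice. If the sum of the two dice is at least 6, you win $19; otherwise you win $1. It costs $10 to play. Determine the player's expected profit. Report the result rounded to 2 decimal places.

$4.00

E[payout] = (5/18)·1 + (13/18)·19 = 14
Expected profit = 14 − 10 = 4 ≈ $4.00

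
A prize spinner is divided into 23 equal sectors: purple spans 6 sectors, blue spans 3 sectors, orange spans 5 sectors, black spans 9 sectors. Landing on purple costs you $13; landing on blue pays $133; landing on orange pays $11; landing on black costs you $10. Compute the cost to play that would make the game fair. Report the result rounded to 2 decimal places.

E[payout] = (6/23)·(-13) + (3/23)·133 + (5/23)·11 + (9/23)·(-10) = 286/23
Fair fee = E[payout] = 286/23 ≈ $12.43

$12.43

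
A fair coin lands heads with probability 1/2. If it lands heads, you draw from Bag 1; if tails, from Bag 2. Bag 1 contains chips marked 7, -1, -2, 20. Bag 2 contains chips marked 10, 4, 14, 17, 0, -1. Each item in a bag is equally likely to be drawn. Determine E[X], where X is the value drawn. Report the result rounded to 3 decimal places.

6.667

E[X | Bag 1] = (7 − 1 − 2 + 20)/4 = 6
E[X | Bag 2] = (10 + 4 + 14 + 17 + 0 − 1)/6 = 22/3
E[X] = (1/2)·6 + (1/2)·22/3 = 20/3 ≈ 6.667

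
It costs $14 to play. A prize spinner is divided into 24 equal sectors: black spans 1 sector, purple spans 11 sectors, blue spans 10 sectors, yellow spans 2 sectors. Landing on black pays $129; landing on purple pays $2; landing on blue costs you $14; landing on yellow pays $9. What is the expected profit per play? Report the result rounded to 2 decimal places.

-$12.79

E[payout] = (1/24)·129 + (11/24)·2 + (10/24)·(-14) + (2/24)·9 = 29/24
Expected profit = 29/24 − 14 = -307/24 ≈ -$12.79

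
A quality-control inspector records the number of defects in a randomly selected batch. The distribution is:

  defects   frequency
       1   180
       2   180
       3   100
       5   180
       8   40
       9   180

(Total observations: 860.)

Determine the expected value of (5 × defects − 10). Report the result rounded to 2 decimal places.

11.40

Total = 860, so P(defects=1) = 180/860, etc.
E[5x-10] = (9/43)·(-5) + (9/43)·0 + (5/43)·5 + (9/43)·15 + (2/43)·30 + (9/43)·35
     = 490/43 ≈ 11.40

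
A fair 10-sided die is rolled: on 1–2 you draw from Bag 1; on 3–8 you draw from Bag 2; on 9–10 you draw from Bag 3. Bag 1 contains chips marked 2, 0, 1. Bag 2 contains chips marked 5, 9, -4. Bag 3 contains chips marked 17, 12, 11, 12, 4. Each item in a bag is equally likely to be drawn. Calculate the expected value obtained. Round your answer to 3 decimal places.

E[X | Bag 1] = (2 + 0 + 1)/3 = 1
E[X | Bag 2] = (5 + 9 − 4)/3 = 10/3
E[X | Bag 3] = (17 + 12 + 11 + 12 + 4)/5 = 56/5
E[X] = (1/5)·1 + (3/5)·10/3 + (1/5)·56/5 = 111/25 ≈ 4.440

4.440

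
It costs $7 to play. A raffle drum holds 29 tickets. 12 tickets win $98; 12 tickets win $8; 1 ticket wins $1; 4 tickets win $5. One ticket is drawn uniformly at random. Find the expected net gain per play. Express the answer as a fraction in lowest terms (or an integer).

1090/29 dollars

E[payout] = (12/29)·98 + (12/29)·8 + (1/29)·1 + (4/29)·5 = 1293/29
Expected profit = 1293/29 − 7 = 1090/29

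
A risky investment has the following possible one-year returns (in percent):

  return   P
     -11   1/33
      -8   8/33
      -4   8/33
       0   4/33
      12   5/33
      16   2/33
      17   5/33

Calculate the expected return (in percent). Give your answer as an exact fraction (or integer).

E[X] = (1/33)·(-11) + (8/33)·(-8) + (8/33)·(-4) + (4/33)·0 + (5/33)·12 + (2/33)·16 + (5/33)·17
     = 70/33

70/33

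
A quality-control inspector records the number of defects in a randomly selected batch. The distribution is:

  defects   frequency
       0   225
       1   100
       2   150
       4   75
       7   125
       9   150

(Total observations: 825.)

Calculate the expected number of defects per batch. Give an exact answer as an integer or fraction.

Total = 825, so P(defects=0) = 225/825, etc.
E[X] = (3/11)·0 + (4/33)·1 + (2/11)·2 + (1/11)·4 + (5/33)·7 + (2/11)·9
     = 39/11

39/11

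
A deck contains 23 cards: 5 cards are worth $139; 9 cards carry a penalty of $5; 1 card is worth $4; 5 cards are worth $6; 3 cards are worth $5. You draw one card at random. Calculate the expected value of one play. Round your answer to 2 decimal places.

$30.39

E[payout] = (5/23)·139 + (9/23)·(-5) + (1/23)·4 + (5/23)·6 + (3/23)·5 = 699/23
≈ $30.39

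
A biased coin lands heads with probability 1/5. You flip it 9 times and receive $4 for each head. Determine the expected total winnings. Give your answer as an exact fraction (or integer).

E[#heads] = 9·1/5 = 9/5 (linearity over flips).
E[winnings] = 4·9/5 = 36/5.

36/5 dollars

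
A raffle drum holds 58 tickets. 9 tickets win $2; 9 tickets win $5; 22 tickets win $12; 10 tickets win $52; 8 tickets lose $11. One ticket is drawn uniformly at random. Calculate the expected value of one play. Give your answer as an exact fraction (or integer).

759/58 dollars

E[payout] = (9/58)·2 + (9/58)·5 + (22/58)·12 + (10/58)·52 + (8/58)·(-11) = 759/58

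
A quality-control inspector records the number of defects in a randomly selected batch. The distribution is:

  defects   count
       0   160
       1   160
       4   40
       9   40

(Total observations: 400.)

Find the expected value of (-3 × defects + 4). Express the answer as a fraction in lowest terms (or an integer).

Total = 400, so P(defects=0) = 160/400, etc.
E[-3x+4] = (2/5)·4 + (2/5)·1 + (1/10)·(-8) + (1/10)·(-23)
     = -11/10

-11/10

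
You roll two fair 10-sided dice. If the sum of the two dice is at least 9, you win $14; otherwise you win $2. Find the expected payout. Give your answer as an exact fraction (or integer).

E[payout] = (7/25)·2 + (18/25)·14 = 266/25

266/25 dollars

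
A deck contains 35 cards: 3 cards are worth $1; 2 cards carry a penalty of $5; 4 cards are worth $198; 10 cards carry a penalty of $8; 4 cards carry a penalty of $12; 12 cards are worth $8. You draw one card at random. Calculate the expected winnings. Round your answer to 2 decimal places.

$21.51

E[payout] = (3/35)·1 + (2/35)·(-5) + (4/35)·198 + (10/35)·(-8) + (4/35)·(-12) + (12/35)·8 = 753/35
≈ $21.51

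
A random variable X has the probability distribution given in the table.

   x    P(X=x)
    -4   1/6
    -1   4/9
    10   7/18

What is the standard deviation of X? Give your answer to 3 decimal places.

E[X] = 25/9, E[X²] = 42
Var(X) = E[X²] − (E[X])² = 42 − 625/81 = 2777/81
SD(X) = √(2777/81) ≈ 5.855

5.855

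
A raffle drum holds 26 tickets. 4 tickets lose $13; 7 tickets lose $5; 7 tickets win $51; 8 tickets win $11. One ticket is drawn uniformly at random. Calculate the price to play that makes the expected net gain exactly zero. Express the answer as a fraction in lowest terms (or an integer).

E[payout] = (4/26)·(-13) + (7/26)·(-5) + (7/26)·51 + (8/26)·11 = 179/13
Fair fee = E[payout] = 179/13

179/13 dollars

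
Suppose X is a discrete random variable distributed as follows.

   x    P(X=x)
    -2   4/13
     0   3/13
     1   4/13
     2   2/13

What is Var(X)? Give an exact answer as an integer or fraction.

28/13

E[X] = (4/13)·(-2) + (3/13)·0 + (4/13)·1 + (2/13)·2 = 0
E[X²] = (4/13)·4 + (3/13)·0 + (4/13)·1 + (2/13)·4 = 28/13
Var(X) = 28/13 − (0)² = 28/13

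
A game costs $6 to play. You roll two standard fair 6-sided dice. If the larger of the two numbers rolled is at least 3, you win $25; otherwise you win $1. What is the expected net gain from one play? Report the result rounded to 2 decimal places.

E[payout] = (1/9)·1 + (8/9)·25 = 67/3
Expected profit = 67/3 − 6 = 49/3 ≈ $16.33

$16.33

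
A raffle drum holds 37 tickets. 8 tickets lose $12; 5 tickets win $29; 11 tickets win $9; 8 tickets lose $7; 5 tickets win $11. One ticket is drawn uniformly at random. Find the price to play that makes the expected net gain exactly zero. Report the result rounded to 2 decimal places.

E[payout] = (8/37)·(-12) + (5/37)·29 + (11/37)·9 + (8/37)·(-7) + (5/37)·11 = 147/37
Fair fee = E[payout] = 147/37 ≈ $3.97

$3.97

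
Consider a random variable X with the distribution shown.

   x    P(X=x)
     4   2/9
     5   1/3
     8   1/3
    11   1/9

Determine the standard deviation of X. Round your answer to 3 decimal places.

2.266

E[X] = 58/9, E[X²] = 140/3
Var(X) = E[X²] − (E[X])² = 140/3 − 3364/81 = 416/81
SD(X) = √(416/81) ≈ 2.266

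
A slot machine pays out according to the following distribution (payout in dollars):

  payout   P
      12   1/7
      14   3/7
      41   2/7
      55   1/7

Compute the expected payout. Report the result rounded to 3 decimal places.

E[X] = (1/7)·12 + (3/7)·14 + (2/7)·41 + (1/7)·55
     = 191/7 ≈ 27.286

$27.286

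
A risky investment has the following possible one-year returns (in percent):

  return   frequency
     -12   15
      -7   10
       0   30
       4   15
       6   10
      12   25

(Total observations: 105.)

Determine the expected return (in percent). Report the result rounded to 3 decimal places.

1.619

Total = 105, so P(return=-12) = 15/105, etc.
E[X] = (1/7)·(-12) + (2/21)·(-7) + (2/7)·0 + (1/7)·4 + (2/21)·6 + (5/21)·12
     = 34/21 ≈ 1.619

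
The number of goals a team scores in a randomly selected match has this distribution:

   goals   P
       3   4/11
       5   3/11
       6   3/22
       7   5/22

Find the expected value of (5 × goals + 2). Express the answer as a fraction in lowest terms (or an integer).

E[5x+2] = (4/11)·17 + (3/11)·27 + (3/22)·32 + (5/22)·37
     = 579/22

579/22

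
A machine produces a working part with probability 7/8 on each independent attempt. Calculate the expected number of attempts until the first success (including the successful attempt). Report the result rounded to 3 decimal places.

For a geometric distribution, E[trials] = 1/p = 1/(7/8) = 8/7.
≈ 1.143

1.143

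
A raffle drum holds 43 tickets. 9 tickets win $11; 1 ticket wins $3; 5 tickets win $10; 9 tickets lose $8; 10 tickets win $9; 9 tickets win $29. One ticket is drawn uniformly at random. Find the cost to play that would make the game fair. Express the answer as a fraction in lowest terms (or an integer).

431/43 dollars

E[payout] = (9/43)·11 + (1/43)·3 + (5/43)·10 + (9/43)·(-8) + (10/43)·9 + (9/43)·29 = 431/43
Fair fee = E[payout] = 431/43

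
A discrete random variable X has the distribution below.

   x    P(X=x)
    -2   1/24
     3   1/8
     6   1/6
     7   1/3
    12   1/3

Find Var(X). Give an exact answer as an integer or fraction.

863/64

E[X] = (1/24)·(-2) + (1/8)·3 + (1/6)·6 + (1/3)·7 + (1/3)·12 = 61/8
E[X²] = (1/24)·4 + (1/8)·9 + (1/6)·36 + (1/3)·49 + (1/3)·144 = 573/8
Var(X) = 573/8 − (61/8)² = 863/64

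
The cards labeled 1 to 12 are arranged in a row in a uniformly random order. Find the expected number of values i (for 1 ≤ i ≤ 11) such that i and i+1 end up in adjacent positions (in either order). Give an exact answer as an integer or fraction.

11/6

For each i ∈ {1,…,11}, let Xᵢ = 1 if i and i+1 are adjacent. P(Xᵢ=1) = 2·(12−1)!/12! = 2/12.
By linearity, E[ΣXᵢ] = (11)·(2/12) = 11/6.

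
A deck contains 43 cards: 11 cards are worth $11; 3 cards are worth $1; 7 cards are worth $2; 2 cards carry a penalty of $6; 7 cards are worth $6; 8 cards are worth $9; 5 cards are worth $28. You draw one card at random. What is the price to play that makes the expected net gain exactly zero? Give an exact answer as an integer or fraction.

380/43 dollars

E[payout] = (11/43)·11 + (3/43)·1 + (7/43)·2 + (2/43)·(-6) + (7/43)·6 + (8/43)·9 + (5/43)·28 = 380/43
Fair fee = E[payout] = 380/43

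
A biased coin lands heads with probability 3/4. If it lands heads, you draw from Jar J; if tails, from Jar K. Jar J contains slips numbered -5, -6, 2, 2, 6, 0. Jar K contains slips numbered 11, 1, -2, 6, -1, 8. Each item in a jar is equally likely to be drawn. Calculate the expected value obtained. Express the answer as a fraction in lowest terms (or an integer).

5/6

E[X | Jar J] = (-5 − 6 + 2 + 2 + 6 + 0)/6 = -1/6
E[X | Jar K] = (11 + 1 − 2 + 6 − 1 + 8)/6 = 23/6
E[X] = (3/4)·(-1/6) + (1/4)·23/6 = 5/6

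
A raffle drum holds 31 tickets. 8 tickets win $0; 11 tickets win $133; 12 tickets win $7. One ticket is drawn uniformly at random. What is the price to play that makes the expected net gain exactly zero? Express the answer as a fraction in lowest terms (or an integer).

1547/31 dollars

E[payout] = (8/31)·0 + (11/31)·133 + (12/31)·7 = 1547/31
Fair fee = E[payout] = 1547/31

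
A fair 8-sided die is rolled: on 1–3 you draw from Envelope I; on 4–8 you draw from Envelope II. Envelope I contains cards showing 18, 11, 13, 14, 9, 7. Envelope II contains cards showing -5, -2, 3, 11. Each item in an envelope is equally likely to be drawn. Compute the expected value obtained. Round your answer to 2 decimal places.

5.59

E[X | Envelope I] = (18 + 11 + 13 + 14 + 9 + 7)/6 = 12
E[X | Envelope II] = (-5 − 2 + 3 + 11)/4 = 7/4
E[X] = (3/8)·12 + (5/8)·7/4 = 179/32 ≈ 5.59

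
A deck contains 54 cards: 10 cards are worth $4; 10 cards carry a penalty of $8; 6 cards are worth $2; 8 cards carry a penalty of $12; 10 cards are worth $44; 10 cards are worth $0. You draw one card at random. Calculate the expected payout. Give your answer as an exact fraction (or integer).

158/27 dollars

E[payout] = (10/54)·4 + (10/54)·(-8) + (6/54)·2 + (8/54)·(-12) + (10/54)·44 + (10/54)·0 = 158/27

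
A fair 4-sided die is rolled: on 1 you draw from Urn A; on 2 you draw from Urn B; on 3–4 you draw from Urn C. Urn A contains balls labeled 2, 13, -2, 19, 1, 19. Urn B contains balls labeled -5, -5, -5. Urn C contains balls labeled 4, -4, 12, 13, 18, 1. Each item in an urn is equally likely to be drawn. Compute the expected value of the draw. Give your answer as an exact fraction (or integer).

E[X | Urn A] = (2 + 13 − 2 + 19 + 1 + 19)/6 = 26/3
E[X | Urn B] = (-5 − 5 − 5)/3 = -5
E[X | Urn C] = (4 − 4 + 12 + 13 + 18 + 1)/6 = 22/3
E[X] = (1/4)·26/3 + (1/4)·(-5) + (1/2)·22/3 = 55/12

55/12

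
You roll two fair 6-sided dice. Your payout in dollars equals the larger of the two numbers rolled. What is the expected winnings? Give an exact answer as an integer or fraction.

Distribution of the larger of the two numbers rolled: 1 w.p. 1/36, 2 w.p. 1/12, 3 w.p. 5/36, 4 w.p. 7/36, 5 w.p. 1/4, 6 w.p. 11/36
E[payout] = (1/36)·1 + (1/12)·2 + (5/36)·3 + (7/36)·4 + (1/4)·5 + (11/36)·6 = 161/36

161/36 dollars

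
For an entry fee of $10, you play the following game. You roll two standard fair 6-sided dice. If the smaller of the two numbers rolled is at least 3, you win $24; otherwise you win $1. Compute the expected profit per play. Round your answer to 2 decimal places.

$1.22

E[payout] = (5/9)·1 + (4/9)·24 = 101/9
Expected profit = 101/9 − 10 = 11/9 ≈ $1.22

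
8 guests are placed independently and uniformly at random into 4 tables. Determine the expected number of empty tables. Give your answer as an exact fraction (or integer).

Let Xⱼ=1 if table j is empty. P(Xⱼ=1) = ((4-1)/4)^8 = 6561/65536.
By linearity, E[#empty] = 4·6561/65536 = 6561/16384.

6561/16384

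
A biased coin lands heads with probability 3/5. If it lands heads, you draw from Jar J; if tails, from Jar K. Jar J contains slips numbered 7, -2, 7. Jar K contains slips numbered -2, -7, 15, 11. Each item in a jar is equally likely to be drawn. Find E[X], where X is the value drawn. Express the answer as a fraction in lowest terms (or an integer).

E[X | Jar J] = (7 − 2 + 7)/3 = 4
E[X | Jar K] = (-2 − 7 + 15 + 11)/4 = 17/4
E[X] = (3/5)·4 + (2/5)·17/4 = 41/10

41/10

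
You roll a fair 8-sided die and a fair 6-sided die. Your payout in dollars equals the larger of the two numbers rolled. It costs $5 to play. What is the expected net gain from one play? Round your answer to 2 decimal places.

Distribution of the larger of the two numbers rolled: 1 w.p. 1/48, 2 w.p. 1/16, 3 w.p. 5/48, 4 w.p. 7/48, 5 w.p. 3/16, 6 w.p. 11/48, …
E[payout] = (1/48)·1 + (1/16)·2 + (5/48)·3 + (7/48)·4 + (3/16)·5 + (11/48)·6 + (1/8)·7 + (1/8)·8 = 251/48
Expected profit = 251/48 − 5 = 11/48 ≈ $0.23

$0.23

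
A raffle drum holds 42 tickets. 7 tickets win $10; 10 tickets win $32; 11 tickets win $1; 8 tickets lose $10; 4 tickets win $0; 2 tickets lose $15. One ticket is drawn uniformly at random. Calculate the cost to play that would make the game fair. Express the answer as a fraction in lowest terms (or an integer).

97/14 dollars

E[payout] = (7/42)·10 + (10/42)·32 + (11/42)·1 + (8/42)·(-10) + (4/42)·0 + (2/42)·(-15) = 97/14
Fair fee = E[payout] = 97/14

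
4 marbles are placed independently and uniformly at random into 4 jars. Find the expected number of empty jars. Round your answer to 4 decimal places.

Let Xⱼ=1 if jar j is empty. P(Xⱼ=1) = ((4-1)/4)^4 = 81/256.
By linearity, E[#empty] = 4·81/256 = 81/64.
≈ 1.2656

1.2656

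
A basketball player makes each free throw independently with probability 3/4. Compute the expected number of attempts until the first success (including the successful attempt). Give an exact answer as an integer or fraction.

4/3

For a geometric distribution, E[trials] = 1/p = 1/(3/4) = 4/3.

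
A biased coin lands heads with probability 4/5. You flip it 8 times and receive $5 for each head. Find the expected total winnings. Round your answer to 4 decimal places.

$32.0000

E[#heads] = 8·4/5 = 32/5 (linearity over flips).
E[winnings] = 5·32/5 = 32.
≈ 32.0000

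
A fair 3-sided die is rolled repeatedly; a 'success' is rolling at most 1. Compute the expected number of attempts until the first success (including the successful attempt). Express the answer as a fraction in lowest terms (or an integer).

For a geometric distribution, E[trials] = 1/p = 1/(1/3) = 3.

3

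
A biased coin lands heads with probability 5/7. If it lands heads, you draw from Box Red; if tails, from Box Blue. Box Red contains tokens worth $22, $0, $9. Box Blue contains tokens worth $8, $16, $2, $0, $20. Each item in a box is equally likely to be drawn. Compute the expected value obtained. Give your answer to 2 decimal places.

E[X | Box Red] = (22 + 0 + 9)/3 = 31/3
E[X | Box Blue] = (8 + 16 + 2 + 0 + 20)/5 = 46/5
E[X] = (5/7)·31/3 + (2/7)·46/5 = 1051/105 ≈ 10.01

$10.01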